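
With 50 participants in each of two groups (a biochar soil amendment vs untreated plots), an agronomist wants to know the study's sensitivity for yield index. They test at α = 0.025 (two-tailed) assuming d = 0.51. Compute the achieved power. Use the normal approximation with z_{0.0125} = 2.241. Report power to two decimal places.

power ≈ 0.62

For two equal groups, power = Φ(d·√(n/2) − z_{α/2}).
d·√(n/2) = 0.51 × √(50/2) = 0.51 × 5.000 = 2.550.
z_β = 2.550 − 2.241 = 0.309.
Power = Φ(0.309) = 0.621.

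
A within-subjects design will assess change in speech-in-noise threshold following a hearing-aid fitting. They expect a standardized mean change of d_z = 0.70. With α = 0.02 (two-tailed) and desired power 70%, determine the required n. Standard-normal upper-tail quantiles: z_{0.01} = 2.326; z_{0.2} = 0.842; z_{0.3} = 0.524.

n = 17 pairs

For a paired (one-sample on differences) test: n = ((z_{α/2} + z_β) / d)².
z_{α/2} + z_β = 2.326 + 0.524 = 2.850.
n = (2.850 / 0.70)² = 4.071² = 16.58.
Round up.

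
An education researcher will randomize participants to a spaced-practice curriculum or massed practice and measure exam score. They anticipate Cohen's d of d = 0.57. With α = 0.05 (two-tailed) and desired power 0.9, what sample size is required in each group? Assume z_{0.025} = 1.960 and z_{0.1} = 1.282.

n = 65 per group

For two independent groups with equal n: n = 2·((z_{α/2} + z_β) / d)².
z_{α/2} + z_β = 1.960 + 1.282 = 3.242.
n = 2 × (3.242 / 0.57)² = 2 × 5.688² = 2 × 32.35 = 64.7.
Round up to the next whole participant.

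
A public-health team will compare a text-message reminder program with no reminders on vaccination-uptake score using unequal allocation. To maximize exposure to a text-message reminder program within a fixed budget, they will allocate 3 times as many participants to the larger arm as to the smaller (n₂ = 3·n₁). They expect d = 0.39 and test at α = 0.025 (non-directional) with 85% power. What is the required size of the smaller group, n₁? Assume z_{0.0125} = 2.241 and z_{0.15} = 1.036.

With allocation ratio k = n₂/n₁ = 3, Var(x̄₁−x̄₂) = σ²(1/n₁ + 1/(k·n₁)) = σ²·(k+1)/(k·n₁).
So n₁ = (1 + 1/k)·((z_{α/2} + z_β)/d)² = 1.333 × (3.277/0.39)².
n₁ = 1.333 × 70.60 = 94.1.
Round up: n₁ = 95, giving n₂ = 3 × 95 = 285.

n₁ = 95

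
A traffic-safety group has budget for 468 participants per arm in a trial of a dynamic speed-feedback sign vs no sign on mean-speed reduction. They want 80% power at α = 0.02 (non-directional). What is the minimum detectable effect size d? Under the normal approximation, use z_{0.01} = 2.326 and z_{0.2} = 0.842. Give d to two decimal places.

d_min ≈ 0.21

For two independent groups of n = 468 each: d_min = (z_{α/2} + z_β)·√(2/n).
z-sum = 2.326 + 0.842 = 3.168.
d_min = 3.168 × √(2/468) = 3.168 × 0.0654 = 0.207.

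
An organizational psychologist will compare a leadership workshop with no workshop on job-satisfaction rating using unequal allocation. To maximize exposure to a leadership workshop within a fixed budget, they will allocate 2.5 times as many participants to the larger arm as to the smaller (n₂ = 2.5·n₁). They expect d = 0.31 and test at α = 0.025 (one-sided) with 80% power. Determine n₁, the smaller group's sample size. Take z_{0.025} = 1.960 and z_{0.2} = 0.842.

n₁ = 115

With allocation ratio k = n₂/n₁ = 2.5, Var(x̄₁−x̄₂) = σ²(1/n₁ + 1/(k·n₁)) = σ²·(k+1)/(k·n₁).
So n₁ = (1 + 1/k)·((z_{α} + z_β)/d)² = 1.400 × (2.802/0.31)².
n₁ = 1.400 × 81.70 = 114.4.
Round up: n₁ = 115, giving n₂ = ⌈2.5 × 115⌉ = ⌈287.5⌉ = 288.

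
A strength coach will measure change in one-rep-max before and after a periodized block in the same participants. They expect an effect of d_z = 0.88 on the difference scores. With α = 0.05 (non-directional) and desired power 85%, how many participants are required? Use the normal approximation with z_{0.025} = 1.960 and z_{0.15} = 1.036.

For a paired (one-sample on differences) test: n = ((z_{α/2} + z_β) / d)².
z_{α/2} + z_β = 1.960 + 1.036 = 2.996.
n = (2.996 / 0.88)² = 3.405² = 11.59.
Round up.

n = 12 pairs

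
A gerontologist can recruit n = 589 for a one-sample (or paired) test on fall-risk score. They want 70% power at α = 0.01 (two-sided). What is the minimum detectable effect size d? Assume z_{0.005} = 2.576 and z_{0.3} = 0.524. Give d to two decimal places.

d_min ≈ 0.13

For a single sample (or paired design) of n = 589: d_min = (z_{α/2} + z_β)/√n.
z-sum = 2.576 + 0.524 = 3.100.
d_min = 3.100 / √589 = 3.100 / 24.269 = 0.128.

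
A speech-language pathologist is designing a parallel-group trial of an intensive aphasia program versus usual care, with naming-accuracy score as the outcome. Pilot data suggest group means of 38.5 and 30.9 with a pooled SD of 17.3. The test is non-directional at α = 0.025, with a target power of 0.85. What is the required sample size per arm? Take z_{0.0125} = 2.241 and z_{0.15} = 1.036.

n = 112 per group

Cohen's d = |M₁ − M₂| / SD_pooled = |38.5 − 30.9| / 17.3 = 7.6 / 17.3 = 0.439.
For two independent groups with equal n: n = 2·((z_{α/2} + z_β) / d)².
z_{α/2} + z_β = 2.241 + 1.036 = 3.277.
n = 2 × (3.277 / 0.439)² = 2 × 7.465² = 2 × 55.72 = 111.4.
Round up to the next whole participant.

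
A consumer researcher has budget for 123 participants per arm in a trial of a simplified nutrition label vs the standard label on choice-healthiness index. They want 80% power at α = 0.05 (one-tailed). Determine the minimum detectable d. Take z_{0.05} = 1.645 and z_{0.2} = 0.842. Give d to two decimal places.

For two independent groups of n = 123 each: d_min = (z_{α} + z_β)·√(2/n).
z-sum = 1.645 + 0.842 = 2.487.
d_min = 2.487 × √(2/123) = 2.487 × 0.1275 = 0.317.

d_min ≈ 0.32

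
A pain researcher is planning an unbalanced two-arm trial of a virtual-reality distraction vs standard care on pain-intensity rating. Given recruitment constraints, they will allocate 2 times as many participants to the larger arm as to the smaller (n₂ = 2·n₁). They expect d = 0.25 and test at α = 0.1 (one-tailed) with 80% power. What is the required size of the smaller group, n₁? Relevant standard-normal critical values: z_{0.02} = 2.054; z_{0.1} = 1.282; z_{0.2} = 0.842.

n₁ = 109

With allocation ratio k = n₂/n₁ = 2, Var(x̄₁−x̄₂) = σ²(1/n₁ + 1/(k·n₁)) = σ²·(k+1)/(k·n₁).
So n₁ = (1 + 1/k)·((z_{α} + z_β)/d)² = 1.500 × (2.124/0.25)².
n₁ = 1.500 × 72.18 = 108.3.
Round up: n₁ = 109, giving n₂ = 2 × 109 = 218.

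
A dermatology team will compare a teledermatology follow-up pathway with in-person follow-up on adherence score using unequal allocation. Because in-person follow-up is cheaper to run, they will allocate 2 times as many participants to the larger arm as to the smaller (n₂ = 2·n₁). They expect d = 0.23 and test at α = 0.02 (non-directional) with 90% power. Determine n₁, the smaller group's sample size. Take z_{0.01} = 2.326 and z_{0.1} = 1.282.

With allocation ratio k = n₂/n₁ = 2, Var(x̄₁−x̄₂) = σ²(1/n₁ + 1/(k·n₁)) = σ²·(k+1)/(k·n₁).
So n₁ = (1 + 1/k)·((z_{α/2} + z_β)/d)² = 1.500 × (3.608/0.23)².
n₁ = 1.500 × 246.08 = 369.1.
Round up: n₁ = 370, giving n₂ = 2 × 370 = 740.

n₁ = 370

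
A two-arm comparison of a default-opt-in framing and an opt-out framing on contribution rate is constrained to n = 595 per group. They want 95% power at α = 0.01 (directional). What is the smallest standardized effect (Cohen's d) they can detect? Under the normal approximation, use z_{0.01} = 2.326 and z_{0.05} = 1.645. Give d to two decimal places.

d_min ≈ 0.23

For two independent groups of n = 595 each: d_min = (z_{α} + z_β)·√(2/n).
z-sum = 2.326 + 1.645 = 3.971.
d_min = 3.971 × √(2/595) = 3.971 × 0.0580 = 0.230.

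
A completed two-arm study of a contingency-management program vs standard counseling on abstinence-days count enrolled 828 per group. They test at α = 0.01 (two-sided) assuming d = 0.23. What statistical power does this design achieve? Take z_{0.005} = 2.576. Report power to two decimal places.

power ≈ 0.98

For two equal groups, power = Φ(d·√(n/2) − z_{α/2}).
d·√(n/2) = 0.23 × √(828/2) = 0.23 × 20.347 = 4.680.
z_β = 4.680 − 2.576 = 2.104.
Power = Φ(2.104) = 0.982.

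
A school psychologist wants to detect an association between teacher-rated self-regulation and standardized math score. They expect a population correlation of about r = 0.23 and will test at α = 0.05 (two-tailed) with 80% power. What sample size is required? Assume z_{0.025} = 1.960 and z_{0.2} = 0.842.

Fisher's z: C = ½·ln((1+r)/(1−r)) = ½·ln(1.5974) = 0.2342.
n = ((z_{α/2} + z_β)/C)² + 3.
(1.960 + 0.842) / 0.2342 = 2.802 / 0.2342 = 11.964.
n = 11.964² + 3 = 143.14 + 3 = 146.1.
Round up.

n = 147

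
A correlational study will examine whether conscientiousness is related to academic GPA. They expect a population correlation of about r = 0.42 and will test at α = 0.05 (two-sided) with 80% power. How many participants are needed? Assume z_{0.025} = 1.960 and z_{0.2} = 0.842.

Fisher's z: C = ½·ln((1+r)/(1−r)) = ½·ln(2.4483) = 0.4477.
n = ((z_{α/2} + z_β)/C)² + 3.
(1.960 + 0.842) / 0.4477 = 2.802 / 0.4477 = 6.259.
n = 6.259² + 3 = 39.17 + 3 = 42.2.
Round up.

n = 43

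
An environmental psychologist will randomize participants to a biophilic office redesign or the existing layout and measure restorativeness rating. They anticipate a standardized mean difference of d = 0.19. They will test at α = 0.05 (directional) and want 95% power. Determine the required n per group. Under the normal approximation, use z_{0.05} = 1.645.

For two independent groups with equal n: n = 2·((z_{α} + z_β) / d)².
z_{α} + z_β = 1.645 + 1.645 = 3.290.
n = 2 × (3.290 / 0.19)² = 2 × 17.316² = 2 × 299.84 = 599.7.
Round up to the next whole participant.

n = 600 per group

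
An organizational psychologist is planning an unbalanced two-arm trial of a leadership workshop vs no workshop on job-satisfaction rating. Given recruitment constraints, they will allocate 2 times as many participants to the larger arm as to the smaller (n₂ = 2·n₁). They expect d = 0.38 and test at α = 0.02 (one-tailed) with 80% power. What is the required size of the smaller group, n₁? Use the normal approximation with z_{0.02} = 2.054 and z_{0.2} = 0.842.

n₁ = 88

With allocation ratio k = n₂/n₁ = 2, Var(x̄₁−x̄₂) = σ²(1/n₁ + 1/(k·n₁)) = σ²·(k+1)/(k·n₁).
So n₁ = (1 + 1/k)·((z_{α} + z_β)/d)² = 1.500 × (2.896/0.38)².
n₁ = 1.500 × 58.08 = 87.1.
Round up: n₁ = 88, giving n₂ = 2 × 88 = 176.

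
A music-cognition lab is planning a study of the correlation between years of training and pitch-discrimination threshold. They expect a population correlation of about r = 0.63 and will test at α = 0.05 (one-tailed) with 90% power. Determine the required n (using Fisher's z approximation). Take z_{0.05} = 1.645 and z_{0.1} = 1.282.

n = 19

Fisher's z: C = ½·ln((1+r)/(1−r)) = ½·ln(4.4054) = 0.7414.
n = ((z_{α} + z_β)/C)² + 3.
(1.645 + 1.282) / 0.7414 = 2.927 / 0.7414 = 3.948.
n = 3.948² + 3 = 15.59 + 3 = 18.6.
Round up.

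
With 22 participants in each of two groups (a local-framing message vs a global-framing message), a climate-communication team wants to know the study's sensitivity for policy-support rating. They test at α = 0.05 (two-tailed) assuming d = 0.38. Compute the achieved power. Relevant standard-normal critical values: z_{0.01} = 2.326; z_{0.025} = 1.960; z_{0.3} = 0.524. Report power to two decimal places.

power ≈ 0.24

For two equal groups, power = Φ(d·√(n/2) − z_{α/2}).
d·√(n/2) = 0.38 × √(22/2) = 0.38 × 3.317 = 1.260.
z_β = 1.260 − 1.960 = -0.700.
Power = Φ(-0.700) = 0.242.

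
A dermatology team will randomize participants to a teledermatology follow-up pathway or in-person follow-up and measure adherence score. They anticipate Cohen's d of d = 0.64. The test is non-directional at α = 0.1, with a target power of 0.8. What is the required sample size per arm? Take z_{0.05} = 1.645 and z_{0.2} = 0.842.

n = 31 per group

For two independent groups with equal n: n = 2·((z_{α/2} + z_β) / d)².
z_{α/2} + z_β = 1.645 + 0.842 = 2.487.
n = 2 × (2.487 / 0.64)² = 2 × 3.886² = 2 × 15.10 = 30.2.
Round up to the next whole participant.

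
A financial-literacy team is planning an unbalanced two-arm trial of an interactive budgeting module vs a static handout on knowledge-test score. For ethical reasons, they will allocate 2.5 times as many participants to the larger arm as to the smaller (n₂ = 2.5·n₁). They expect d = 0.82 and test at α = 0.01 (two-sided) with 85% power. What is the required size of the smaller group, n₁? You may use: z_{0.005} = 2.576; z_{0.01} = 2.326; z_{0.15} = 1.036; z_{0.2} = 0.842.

With allocation ratio k = n₂/n₁ = 2.5, Var(x̄₁−x̄₂) = σ²(1/n₁ + 1/(k·n₁)) = σ²·(k+1)/(k·n₁).
So n₁ = (1 + 1/k)·((z_{α/2} + z_β)/d)² = 1.400 × (3.612/0.82)².
n₁ = 1.400 × 19.40 = 27.2.
Round up: n₁ = 28, giving n₂ = 2.5 × 28 = 70.

n₁ = 28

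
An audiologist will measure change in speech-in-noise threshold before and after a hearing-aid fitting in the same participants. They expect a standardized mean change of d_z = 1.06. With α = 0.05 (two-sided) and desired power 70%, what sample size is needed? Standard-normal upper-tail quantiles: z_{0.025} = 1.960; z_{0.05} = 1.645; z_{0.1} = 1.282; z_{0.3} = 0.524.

For a paired (one-sample on differences) test: n = ((z_{α/2} + z_β) / d)².
z_{α/2} + z_β = 1.960 + 0.524 = 2.484.
n = (2.484 / 1.06)² = 2.343² = 5.49.
Round up.

n = 6 pairs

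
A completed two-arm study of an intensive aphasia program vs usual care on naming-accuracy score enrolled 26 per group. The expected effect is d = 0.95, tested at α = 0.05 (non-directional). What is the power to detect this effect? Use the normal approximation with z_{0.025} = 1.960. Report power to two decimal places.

For two equal groups, power = Φ(d·√(n/2) − z_{α/2}).
d·√(n/2) = 0.95 × √(26/2) = 0.95 × 3.606 = 3.425.
z_β = 3.425 − 1.960 = 1.465.
Power = Φ(1.465) = 0.929.

power ≈ 0.93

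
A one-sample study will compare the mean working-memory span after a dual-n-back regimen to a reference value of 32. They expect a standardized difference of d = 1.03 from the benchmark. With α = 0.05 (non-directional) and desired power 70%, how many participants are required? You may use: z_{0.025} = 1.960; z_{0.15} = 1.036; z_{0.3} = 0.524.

For a one-sample test: n = ((z_{α/2} + z_β) / d)².
z_{α/2} + z_β = 1.960 + 0.524 = 2.484.
n = (2.484 / 1.03)² = 2.412² = 5.82.
Round up.

n = 6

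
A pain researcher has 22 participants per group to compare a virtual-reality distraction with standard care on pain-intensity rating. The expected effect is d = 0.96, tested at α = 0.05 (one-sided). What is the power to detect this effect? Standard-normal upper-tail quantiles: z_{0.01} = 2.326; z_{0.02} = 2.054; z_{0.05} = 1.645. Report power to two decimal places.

For two equal groups, power = Φ(d·√(n/2) − z_{α}).
d·√(n/2) = 0.96 × √(22/2) = 0.96 × 3.317 = 3.184.
z_β = 3.184 − 1.645 = 1.539.
Power = Φ(1.539) = 0.938.

power ≈ 0.94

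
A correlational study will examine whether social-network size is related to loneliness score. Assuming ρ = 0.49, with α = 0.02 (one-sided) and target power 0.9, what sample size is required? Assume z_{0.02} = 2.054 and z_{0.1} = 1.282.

Fisher's z: C = ½·ln((1+r)/(1−r)) = ½·ln(2.9216) = 0.5361.
n = ((z_{α} + z_β)/C)² + 3.
(2.054 + 1.282) / 0.5361 = 3.336 / 0.5361 = 6.223.
n = 6.223² + 3 = 38.72 + 3 = 41.7.
Round up.

n = 42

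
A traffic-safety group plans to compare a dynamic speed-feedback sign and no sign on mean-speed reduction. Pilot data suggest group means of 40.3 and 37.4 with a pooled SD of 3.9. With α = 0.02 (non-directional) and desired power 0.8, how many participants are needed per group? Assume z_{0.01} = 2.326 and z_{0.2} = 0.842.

n = 37 per group

Cohen's d = |M₁ − M₂| / SD_pooled = |40.3 − 37.4| / 3.9 = 2.9 / 3.9 = 0.744.
For two independent groups with equal n: n = 2·((z_{α/2} + z_β) / d)².
z_{α/2} + z_β = 2.326 + 0.842 = 3.168.
n = 2 × (3.168 / 0.744)² = 2 × 4.258² = 2 × 18.13 = 36.3.
Round up to the next whole participant.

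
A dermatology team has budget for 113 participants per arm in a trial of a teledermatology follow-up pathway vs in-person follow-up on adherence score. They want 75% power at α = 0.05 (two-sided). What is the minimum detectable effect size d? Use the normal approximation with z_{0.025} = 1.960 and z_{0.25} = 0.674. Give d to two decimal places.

d_min ≈ 0.35

For two independent groups of n = 113 each: d_min = (z_{α/2} + z_β)·√(2/n).
z-sum = 1.960 + 0.674 = 2.634.
d_min = 2.634 × √(2/113) = 2.634 × 0.1330 = 0.350.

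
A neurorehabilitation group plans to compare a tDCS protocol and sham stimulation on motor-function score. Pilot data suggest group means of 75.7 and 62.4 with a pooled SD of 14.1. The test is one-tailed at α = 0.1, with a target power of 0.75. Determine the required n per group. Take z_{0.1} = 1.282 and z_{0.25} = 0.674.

Cohen's d = |M₁ − M₂| / SD_pooled = |75.7 − 62.4| / 14.1 = 13.3 / 14.1 = 0.943.
For two independent groups with equal n: n = 2·((z_{α} + z_β) / d)².
z_{α} + z_β = 1.282 + 0.674 = 1.956.
n = 2 × (1.956 / 0.943)² = 2 × 2.074² = 2 × 4.30 = 8.6.
Round up to the next whole participant.

n = 9 per group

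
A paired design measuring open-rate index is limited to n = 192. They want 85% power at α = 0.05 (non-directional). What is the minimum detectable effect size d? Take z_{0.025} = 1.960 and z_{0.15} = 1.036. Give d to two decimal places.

For a single sample (or paired design) of n = 192: d_min = (z_{α/2} + z_β)/√n.
z-sum = 1.960 + 1.036 = 2.996.
d_min = 2.996 / √192 = 2.996 / 13.856 = 0.216.

d_min ≈ 0.22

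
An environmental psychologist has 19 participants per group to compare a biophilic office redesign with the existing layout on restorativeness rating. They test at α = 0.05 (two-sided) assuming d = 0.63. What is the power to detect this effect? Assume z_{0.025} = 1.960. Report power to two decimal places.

For two equal groups, power = Φ(d·√(n/2) − z_{α/2}).
d·√(n/2) = 0.63 × √(19/2) = 0.63 × 3.082 = 1.942.
z_β = 1.942 − 1.960 = -0.018.
Power = Φ(-0.018) = 0.493.

power ≈ 0.49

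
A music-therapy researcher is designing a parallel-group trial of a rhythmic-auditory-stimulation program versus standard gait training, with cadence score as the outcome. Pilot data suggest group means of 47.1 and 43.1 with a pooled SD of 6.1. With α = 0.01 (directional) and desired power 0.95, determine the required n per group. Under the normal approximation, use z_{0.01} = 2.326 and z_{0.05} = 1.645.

Cohen's d = |M₁ − M₂| / SD_pooled = |47.1 − 43.1| / 6.1 = 4.0 / 6.1 = 0.656.
For two independent groups with equal n: n = 2·((z_{α} + z_β) / d)².
z_{α} + z_β = 2.326 + 1.645 = 3.971.
n = 2 × (3.971 / 0.656)² = 2 × 6.053² = 2 × 36.64 = 73.3.
Round up to the next whole participant.

n = 74 per group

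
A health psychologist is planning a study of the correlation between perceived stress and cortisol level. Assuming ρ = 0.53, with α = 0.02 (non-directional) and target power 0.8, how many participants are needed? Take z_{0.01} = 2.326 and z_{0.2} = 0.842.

Fisher's z: C = ½·ln((1+r)/(1−r)) = ½·ln(3.2553) = 0.5901.
n = ((z_{α/2} + z_β)/C)² + 3.
(2.326 + 0.842) / 0.5901 = 3.168 / 0.5901 = 5.369.
n = 5.369² + 3 = 28.82 + 3 = 31.8.
Round up.

n = 32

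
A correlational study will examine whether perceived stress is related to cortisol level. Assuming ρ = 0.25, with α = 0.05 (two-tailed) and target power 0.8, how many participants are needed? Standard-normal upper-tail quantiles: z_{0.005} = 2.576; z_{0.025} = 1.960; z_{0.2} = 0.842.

Fisher's z: C = ½·ln((1+r)/(1−r)) = ½·ln(1.6667) = 0.2554.
n = ((z_{α/2} + z_β)/C)² + 3.
(1.960 + 0.842) / 0.2554 = 2.802 / 0.2554 = 10.971.
n = 10.971² + 3 = 120.36 + 3 = 123.4.
Round up.

n = 124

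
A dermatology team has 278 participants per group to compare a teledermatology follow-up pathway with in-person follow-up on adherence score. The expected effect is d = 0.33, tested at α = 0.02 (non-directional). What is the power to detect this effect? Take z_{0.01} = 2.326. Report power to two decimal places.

For two equal groups, power = Φ(d·√(n/2) − z_{α/2}).
d·√(n/2) = 0.33 × √(278/2) = 0.33 × 11.790 = 3.891.
z_β = 3.891 − 2.326 = 1.565.
Power = Φ(1.565) = 0.941.

power ≈ 0.94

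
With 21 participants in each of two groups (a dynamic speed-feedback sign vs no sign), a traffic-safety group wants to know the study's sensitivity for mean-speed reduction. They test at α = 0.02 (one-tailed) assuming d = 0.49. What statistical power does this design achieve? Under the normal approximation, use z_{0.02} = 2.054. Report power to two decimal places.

For two equal groups, power = Φ(d·√(n/2) − z_{α}).
d·√(n/2) = 0.49 × √(21/2) = 0.49 × 3.240 = 1.588.
z_β = 1.588 − 2.054 = -0.466.
Power = Φ(-0.466) = 0.321.

power ≈ 0.32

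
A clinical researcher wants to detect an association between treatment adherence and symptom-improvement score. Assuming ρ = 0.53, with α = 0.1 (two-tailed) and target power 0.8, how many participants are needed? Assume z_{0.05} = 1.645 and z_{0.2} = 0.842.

Fisher's z: C = ½·ln((1+r)/(1−r)) = ½·ln(3.2553) = 0.5901.
n = ((z_{α/2} + z_β)/C)² + 3.
(1.645 + 0.842) / 0.5901 = 2.487 / 0.5901 = 4.215.
n = 4.215² + 3 = 17.76 + 3 = 20.8.
Round up.

n = 21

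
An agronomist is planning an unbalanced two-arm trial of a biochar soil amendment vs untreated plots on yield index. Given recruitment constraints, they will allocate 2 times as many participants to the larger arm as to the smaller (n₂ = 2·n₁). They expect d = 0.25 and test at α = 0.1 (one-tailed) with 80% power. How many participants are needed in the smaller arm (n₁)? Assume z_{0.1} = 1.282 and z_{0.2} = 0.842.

With allocation ratio k = n₂/n₁ = 2, Var(x̄₁−x̄₂) = σ²(1/n₁ + 1/(k·n₁)) = σ²·(k+1)/(k·n₁).
So n₁ = (1 + 1/k)·((z_{α} + z_β)/d)² = 1.500 × (2.124/0.25)².
n₁ = 1.500 × 72.18 = 108.3.
Round up: n₁ = 109, giving n₂ = 2 × 109 = 218.

n₁ = 109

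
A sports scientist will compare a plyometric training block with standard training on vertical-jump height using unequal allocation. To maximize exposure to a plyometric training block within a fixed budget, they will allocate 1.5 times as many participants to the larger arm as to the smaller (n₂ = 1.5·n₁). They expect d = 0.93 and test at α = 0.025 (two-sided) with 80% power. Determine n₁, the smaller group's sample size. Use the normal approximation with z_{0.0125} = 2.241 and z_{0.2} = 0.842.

n₁ = 19

With allocation ratio k = n₂/n₁ = 1.5, Var(x̄₁−x̄₂) = σ²(1/n₁ + 1/(k·n₁)) = σ²·(k+1)/(k·n₁).
So n₁ = (1 + 1/k)·((z_{α/2} + z_β)/d)² = 1.667 × (3.083/0.93)².
n₁ = 1.667 × 10.99 = 18.3.
Round up: n₁ = 19, giving n₂ = ⌈1.5 × 19⌉ = ⌈28.5⌉ = 29.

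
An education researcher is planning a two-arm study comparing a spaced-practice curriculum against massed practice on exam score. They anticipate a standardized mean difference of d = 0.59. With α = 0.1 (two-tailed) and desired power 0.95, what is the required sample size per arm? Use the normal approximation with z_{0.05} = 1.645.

n = 63 per group

For two independent groups with equal n: n = 2·((z_{α/2} + z_β) / d)².
z_{α/2} + z_β = 1.645 + 1.645 = 3.290.
n = 2 × (3.290 / 0.59)² = 2 × 5.576² = 2 × 31.09 = 62.2.
Round up to the next whole participant.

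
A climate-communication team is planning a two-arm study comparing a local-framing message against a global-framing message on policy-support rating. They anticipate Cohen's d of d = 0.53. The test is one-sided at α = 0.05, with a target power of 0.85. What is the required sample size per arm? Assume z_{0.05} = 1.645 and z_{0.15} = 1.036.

For two independent groups with equal n: n = 2·((z_{α} + z_β) / d)².
z_{α} + z_β = 1.645 + 1.036 = 2.681.
n = 2 × (2.681 / 0.53)² = 2 × 5.058² = 2 × 25.59 = 51.2.
Round up to the next whole participant.

n = 52 per group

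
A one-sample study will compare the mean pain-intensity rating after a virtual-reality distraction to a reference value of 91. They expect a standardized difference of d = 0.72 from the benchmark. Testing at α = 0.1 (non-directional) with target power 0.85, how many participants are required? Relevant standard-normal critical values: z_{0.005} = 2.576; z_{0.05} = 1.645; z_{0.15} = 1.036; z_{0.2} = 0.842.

For a one-sample test: n = ((z_{α/2} + z_β) / d)².
z_{α/2} + z_β = 1.645 + 1.036 = 2.681.
n = (2.681 / 0.72)² = 3.724² = 13.87.
Round up.

n = 14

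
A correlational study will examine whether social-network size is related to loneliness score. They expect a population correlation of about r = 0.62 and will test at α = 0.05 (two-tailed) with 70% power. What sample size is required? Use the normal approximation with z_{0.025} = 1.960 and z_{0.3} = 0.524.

Fisher's z: C = ½·ln((1+r)/(1−r)) = ½·ln(4.2632) = 0.7250.
n = ((z_{α/2} + z_β)/C)² + 3.
(1.960 + 0.524) / 0.7250 = 2.484 / 0.7250 = 3.426.
n = 3.426² + 3 = 11.74 + 3 = 14.7.
Round up.

n = 15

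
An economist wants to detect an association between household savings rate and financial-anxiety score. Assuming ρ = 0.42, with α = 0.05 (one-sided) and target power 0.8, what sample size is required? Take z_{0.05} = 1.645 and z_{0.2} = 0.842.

Fisher's z: C = ½·ln((1+r)/(1−r)) = ½·ln(2.4483) = 0.4477.
n = ((z_{α} + z_β)/C)² + 3.
(1.645 + 0.842) / 0.4477 = 2.487 / 0.4477 = 5.555.
n = 5.555² + 3 = 30.86 + 3 = 33.9.
Round up.

n = 34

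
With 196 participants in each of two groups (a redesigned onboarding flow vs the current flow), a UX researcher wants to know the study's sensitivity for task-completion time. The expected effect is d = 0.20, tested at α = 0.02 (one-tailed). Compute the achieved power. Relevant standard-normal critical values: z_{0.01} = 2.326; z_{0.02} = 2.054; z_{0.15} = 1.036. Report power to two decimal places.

power ≈ 0.47

For two equal groups, power = Φ(d·√(n/2) − z_{α}).
d·√(n/2) = 0.20 × √(196/2) = 0.20 × 9.899 = 1.980.
z_β = 1.980 − 2.054 = -0.074.
Power = Φ(-0.074) = 0.470.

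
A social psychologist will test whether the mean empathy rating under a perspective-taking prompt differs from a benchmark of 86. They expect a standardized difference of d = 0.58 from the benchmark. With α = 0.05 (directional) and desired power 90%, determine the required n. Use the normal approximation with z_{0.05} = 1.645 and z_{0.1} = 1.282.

For a one-sample test: n = ((z_{α} + z_β) / d)².
z_{α} + z_β = 1.645 + 1.282 = 2.927.
n = (2.927 / 0.58)² = 5.047² = 25.47.
Round up.

n = 26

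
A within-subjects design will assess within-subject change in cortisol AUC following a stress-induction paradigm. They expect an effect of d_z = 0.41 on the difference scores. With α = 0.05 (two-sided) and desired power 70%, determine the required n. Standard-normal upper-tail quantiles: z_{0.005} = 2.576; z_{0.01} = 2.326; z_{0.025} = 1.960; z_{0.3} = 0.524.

n = 37 pairs

For a paired (one-sample on differences) test: n = ((z_{α/2} + z_β) / d)².
z_{α/2} + z_β = 1.960 + 0.524 = 2.484.
n = (2.484 / 0.41)² = 6.059² = 36.71.
Round up.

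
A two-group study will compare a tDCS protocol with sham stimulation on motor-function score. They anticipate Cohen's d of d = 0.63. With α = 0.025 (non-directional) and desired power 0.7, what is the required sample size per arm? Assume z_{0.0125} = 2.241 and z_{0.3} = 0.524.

For two independent groups with equal n: n = 2·((z_{α/2} + z_β) / d)².
z_{α/2} + z_β = 2.241 + 0.524 = 2.765.
n = 2 × (2.765 / 0.63)² = 2 × 4.389² = 2 × 19.26 = 38.5.
Round up to the next whole participant.

n = 39 per group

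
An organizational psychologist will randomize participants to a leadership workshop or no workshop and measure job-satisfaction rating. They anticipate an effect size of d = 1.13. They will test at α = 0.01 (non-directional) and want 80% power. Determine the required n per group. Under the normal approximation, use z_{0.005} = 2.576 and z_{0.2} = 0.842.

n = 19 per group

For two independent groups with equal n: n = 2·((z_{α/2} + z_β) / d)².
z_{α/2} + z_β = 2.576 + 0.842 = 3.418.
n = 2 × (3.418 / 1.13)² = 2 × 3.025² = 2 × 9.15 = 18.3.
Round up to the next whole participant.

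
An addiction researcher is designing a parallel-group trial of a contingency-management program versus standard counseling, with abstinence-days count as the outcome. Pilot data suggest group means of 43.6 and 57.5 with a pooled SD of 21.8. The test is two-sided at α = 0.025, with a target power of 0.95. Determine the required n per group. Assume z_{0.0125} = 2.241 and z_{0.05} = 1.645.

n = 75 per group

Cohen's d = |M₁ − M₂| / SD_pooled = |43.6 − 57.5| / 21.8 = 13.9 / 21.8 = 0.638.
For two independent groups with equal n: n = 2·((z_{α/2} + z_β) / d)².
z_{α/2} + z_β = 2.241 + 1.645 = 3.886.
n = 2 × (3.886 / 0.638)² = 2 × 6.091² = 2 × 37.10 = 74.2.
Round up to the next whole participant.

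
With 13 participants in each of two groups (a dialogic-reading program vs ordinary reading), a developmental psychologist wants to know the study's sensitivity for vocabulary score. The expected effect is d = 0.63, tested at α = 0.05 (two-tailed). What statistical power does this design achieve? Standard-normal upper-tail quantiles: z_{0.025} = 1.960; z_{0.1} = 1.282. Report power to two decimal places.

For two equal groups, power = Φ(d·√(n/2) − z_{α/2}).
d·√(n/2) = 0.63 × √(13/2) = 0.63 × 2.550 = 1.606.
z_β = 1.606 − 1.960 = -0.354.
Power = Φ(-0.354) = 0.362.

power ≈ 0.36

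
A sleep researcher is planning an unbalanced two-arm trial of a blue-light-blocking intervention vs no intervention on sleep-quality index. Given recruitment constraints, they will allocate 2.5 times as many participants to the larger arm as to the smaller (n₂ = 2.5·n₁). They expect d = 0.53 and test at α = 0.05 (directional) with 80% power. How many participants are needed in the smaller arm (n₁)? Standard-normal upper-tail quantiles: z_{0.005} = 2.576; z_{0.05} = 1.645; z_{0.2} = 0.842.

n₁ = 31

With allocation ratio k = n₂/n₁ = 2.5, Var(x̄₁−x̄₂) = σ²(1/n₁ + 1/(k·n₁)) = σ²·(k+1)/(k·n₁).
So n₁ = (1 + 1/k)·((z_{α} + z_β)/d)² = 1.400 × (2.487/0.53)².
n₁ = 1.400 × 22.02 = 30.8.
Round up: n₁ = 31, giving n₂ = ⌈2.5 × 31⌉ = ⌈77.5⌉ = 78.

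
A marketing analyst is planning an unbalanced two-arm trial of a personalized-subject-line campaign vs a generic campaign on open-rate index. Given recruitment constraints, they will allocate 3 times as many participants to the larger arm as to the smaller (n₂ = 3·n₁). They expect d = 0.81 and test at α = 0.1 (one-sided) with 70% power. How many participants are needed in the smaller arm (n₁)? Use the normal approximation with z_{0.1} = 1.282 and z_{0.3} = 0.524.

n₁ = 7

With allocation ratio k = n₂/n₁ = 3, Var(x̄₁−x̄₂) = σ²(1/n₁ + 1/(k·n₁)) = σ²·(k+1)/(k·n₁).
So n₁ = (1 + 1/k)·((z_{α} + z_β)/d)² = 1.333 × (1.806/0.81)².
n₁ = 1.333 × 4.97 = 6.6.
Round up: n₁ = 7, giving n₂ = 3 × 7 = 21.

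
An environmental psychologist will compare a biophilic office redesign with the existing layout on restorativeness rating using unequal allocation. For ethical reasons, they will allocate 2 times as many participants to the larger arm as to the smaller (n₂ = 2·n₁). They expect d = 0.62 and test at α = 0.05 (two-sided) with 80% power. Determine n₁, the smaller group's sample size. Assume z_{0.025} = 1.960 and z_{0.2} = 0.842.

With allocation ratio k = n₂/n₁ = 2, Var(x̄₁−x̄₂) = σ²(1/n₁ + 1/(k·n₁)) = σ²·(k+1)/(k·n₁).
So n₁ = (1 + 1/k)·((z_{α/2} + z_β)/d)² = 1.500 × (2.802/0.62)².
n₁ = 1.500 × 20.42 = 30.6.
Round up: n₁ = 31, giving n₂ = 2 × 31 = 62.

n₁ = 31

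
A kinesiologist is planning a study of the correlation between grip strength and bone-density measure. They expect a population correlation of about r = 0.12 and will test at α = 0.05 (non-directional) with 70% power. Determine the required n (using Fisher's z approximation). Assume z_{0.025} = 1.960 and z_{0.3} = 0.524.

Fisher's z: C = ½·ln((1+r)/(1−r)) = ½·ln(1.2727) = 0.1206.
n = ((z_{α/2} + z_β)/C)² + 3.
(1.960 + 0.524) / 0.1206 = 2.484 / 0.1206 = 20.597.
n = 20.597² + 3 = 424.24 + 3 = 427.2.
Round up.

n = 428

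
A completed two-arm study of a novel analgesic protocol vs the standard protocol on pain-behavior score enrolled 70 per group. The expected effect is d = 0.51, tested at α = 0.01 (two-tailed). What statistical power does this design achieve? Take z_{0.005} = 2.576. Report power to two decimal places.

For two equal groups, power = Φ(d·√(n/2) − z_{α/2}).
d·√(n/2) = 0.51 × √(70/2) = 0.51 × 5.916 = 3.017.
z_β = 3.017 − 2.576 = 0.441.
Power = Φ(0.441) = 0.670.

power ≈ 0.67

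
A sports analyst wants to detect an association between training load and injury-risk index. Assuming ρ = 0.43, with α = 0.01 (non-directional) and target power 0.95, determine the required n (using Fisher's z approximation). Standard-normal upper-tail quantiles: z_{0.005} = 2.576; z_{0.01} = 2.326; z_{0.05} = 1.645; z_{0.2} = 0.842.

Fisher's z: C = ½·ln((1+r)/(1−r)) = ½·ln(2.5088) = 0.4599.
n = ((z_{α/2} + z_β)/C)² + 3.
(2.576 + 1.645) / 0.4599 = 4.221 / 0.4599 = 9.178.
n = 9.178² + 3 = 84.24 + 3 = 87.2.
Round up.

n = 88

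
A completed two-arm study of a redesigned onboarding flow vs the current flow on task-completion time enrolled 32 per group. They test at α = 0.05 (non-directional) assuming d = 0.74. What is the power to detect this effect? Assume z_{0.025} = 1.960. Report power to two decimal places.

power ≈ 0.84

For two equal groups, power = Φ(d·√(n/2) − z_{α/2}).
d·√(n/2) = 0.74 × √(32/2) = 0.74 × 4.000 = 2.960.
z_β = 2.960 − 1.960 = 1.000.
Power = Φ(1.000) = 0.841.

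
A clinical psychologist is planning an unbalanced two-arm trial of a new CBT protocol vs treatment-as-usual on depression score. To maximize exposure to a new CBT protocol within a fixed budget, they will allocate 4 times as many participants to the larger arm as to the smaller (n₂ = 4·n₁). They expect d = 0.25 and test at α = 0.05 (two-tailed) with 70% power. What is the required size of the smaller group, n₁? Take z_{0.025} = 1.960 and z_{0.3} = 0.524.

n₁ = 124

With allocation ratio k = n₂/n₁ = 4, Var(x̄₁−x̄₂) = σ²(1/n₁ + 1/(k·n₁)) = σ²·(k+1)/(k·n₁).
So n₁ = (1 + 1/k)·((z_{α/2} + z_β)/d)² = 1.250 × (2.484/0.25)².
n₁ = 1.250 × 98.72 = 123.4.
Round up: n₁ = 124, giving n₂ = 4 × 124 = 496.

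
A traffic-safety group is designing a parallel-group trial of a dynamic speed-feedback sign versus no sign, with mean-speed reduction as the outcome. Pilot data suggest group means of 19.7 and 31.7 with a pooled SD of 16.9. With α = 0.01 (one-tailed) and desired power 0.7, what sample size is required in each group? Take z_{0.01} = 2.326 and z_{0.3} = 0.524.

Cohen's d = |M₁ − M₂| / SD_pooled = |19.7 − 31.7| / 16.9 = 12.0 / 16.9 = 0.710.
For two independent groups with equal n: n = 2·((z_{α} + z_β) / d)².
z_{α} + z_β = 2.326 + 0.524 = 2.850.
n = 2 × (2.850 / 0.710)² = 2 × 4.014² = 2 × 16.11 = 32.2.
Round up to the next whole participant.

n = 33 per group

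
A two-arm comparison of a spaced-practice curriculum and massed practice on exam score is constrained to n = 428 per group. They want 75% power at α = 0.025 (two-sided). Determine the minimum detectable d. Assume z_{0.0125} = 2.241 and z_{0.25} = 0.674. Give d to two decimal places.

d_min ≈ 0.20

For two independent groups of n = 428 each: d_min = (z_{α/2} + z_β)·√(2/n).
z-sum = 2.241 + 0.674 = 2.915.
d_min = 2.915 × √(2/428) = 2.915 × 0.0684 = 0.199.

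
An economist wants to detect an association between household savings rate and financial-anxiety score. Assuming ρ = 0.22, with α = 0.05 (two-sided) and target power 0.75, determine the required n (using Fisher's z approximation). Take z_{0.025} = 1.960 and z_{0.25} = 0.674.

Fisher's z: C = ½·ln((1+r)/(1−r)) = ½·ln(1.5641) = 0.2237.
n = ((z_{α/2} + z_β)/C)² + 3.
(1.960 + 0.674) / 0.2237 = 2.634 / 0.2237 = 11.775.
n = 11.775² + 3 = 138.64 + 3 = 141.6.
Round up.

n = 142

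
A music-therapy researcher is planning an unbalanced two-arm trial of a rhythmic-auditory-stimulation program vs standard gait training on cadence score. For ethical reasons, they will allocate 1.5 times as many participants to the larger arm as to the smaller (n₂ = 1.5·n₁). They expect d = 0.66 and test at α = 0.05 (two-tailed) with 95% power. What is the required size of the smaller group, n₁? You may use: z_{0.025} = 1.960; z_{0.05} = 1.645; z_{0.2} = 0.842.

n₁ = 50

With allocation ratio k = n₂/n₁ = 1.5, Var(x̄₁−x̄₂) = σ²(1/n₁ + 1/(k·n₁)) = σ²·(k+1)/(k·n₁).
So n₁ = (1 + 1/k)·((z_{α/2} + z_β)/d)² = 1.667 × (3.605/0.66)².
n₁ = 1.667 × 29.83 = 49.7.
Round up: n₁ = 50, giving n₂ = 1.5 × 50 = 75.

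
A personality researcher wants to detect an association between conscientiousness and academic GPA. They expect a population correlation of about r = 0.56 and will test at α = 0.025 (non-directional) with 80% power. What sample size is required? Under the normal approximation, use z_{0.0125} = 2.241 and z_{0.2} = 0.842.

n = 27

Fisher's z: C = ½·ln((1+r)/(1−r)) = ½·ln(3.5455) = 0.6328.
n = ((z_{α/2} + z_β)/C)² + 3.
(2.241 + 0.842) / 0.6328 = 3.083 / 0.6328 = 4.872.
n = 4.872² + 3 = 23.74 + 3 = 26.7.
Round up.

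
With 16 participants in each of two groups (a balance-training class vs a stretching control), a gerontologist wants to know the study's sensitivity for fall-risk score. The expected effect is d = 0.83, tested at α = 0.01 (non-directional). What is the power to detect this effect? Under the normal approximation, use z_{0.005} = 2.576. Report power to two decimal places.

For two equal groups, power = Φ(d·√(n/2) − z_{α/2}).
d·√(n/2) = 0.83 × √(16/2) = 0.83 × 2.828 = 2.348.
z_β = 2.348 − 2.576 = -0.228.
Power = Φ(-0.228) = 0.410.

power ≈ 0.41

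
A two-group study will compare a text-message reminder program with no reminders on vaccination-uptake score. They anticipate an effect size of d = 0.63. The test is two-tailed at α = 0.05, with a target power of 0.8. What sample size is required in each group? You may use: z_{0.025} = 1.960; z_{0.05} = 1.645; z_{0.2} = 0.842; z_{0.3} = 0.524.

n = 40 per group

For two independent groups with equal n: n = 2·((z_{α/2} + z_β) / d)².
z_{α/2} + z_β = 1.960 + 0.842 = 2.802.
n = 2 × (2.802 / 0.63)² = 2 × 4.448² = 2 × 19.78 = 39.6.
Round up to the next whole participant.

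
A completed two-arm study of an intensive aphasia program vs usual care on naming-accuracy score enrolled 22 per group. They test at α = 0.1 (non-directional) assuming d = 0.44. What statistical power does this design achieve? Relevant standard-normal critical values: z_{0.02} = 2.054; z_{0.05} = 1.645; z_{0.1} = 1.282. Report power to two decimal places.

power ≈ 0.43

For two equal groups, power = Φ(d·√(n/2) − z_{α/2}).
d·√(n/2) = 0.44 × √(22/2) = 0.44 × 3.317 = 1.459.
z_β = 1.459 − 1.645 = -0.186.
Power = Φ(-0.186) = 0.426.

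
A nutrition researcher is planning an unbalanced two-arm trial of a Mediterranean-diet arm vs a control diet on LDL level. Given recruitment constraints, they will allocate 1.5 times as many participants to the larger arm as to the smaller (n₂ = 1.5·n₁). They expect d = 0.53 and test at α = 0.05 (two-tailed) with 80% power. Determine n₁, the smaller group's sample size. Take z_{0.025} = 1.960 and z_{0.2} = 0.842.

n₁ = 47

With allocation ratio k = n₂/n₁ = 1.5, Var(x̄₁−x̄₂) = σ²(1/n₁ + 1/(k·n₁)) = σ²·(k+1)/(k·n₁).
So n₁ = (1 + 1/k)·((z_{α/2} + z_β)/d)² = 1.667 × (2.802/0.53)².
n₁ = 1.667 × 27.95 = 46.6.
Round up: n₁ = 47, giving n₂ = ⌈1.5 × 47⌉ = ⌈70.5⌉ = 71.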